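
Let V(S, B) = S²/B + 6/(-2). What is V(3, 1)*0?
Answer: 0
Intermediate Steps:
V(S, B) = -3 + S²/B (V(S, B) = S²/B + 6*(-½) = S²/B - 3 = -3 + S²/B)
V(3, 1)*0 = (-3 + 3²/1)*0 = (-3 + 1*9)*0 = (-3 + 9)*0 = 6*0 = 0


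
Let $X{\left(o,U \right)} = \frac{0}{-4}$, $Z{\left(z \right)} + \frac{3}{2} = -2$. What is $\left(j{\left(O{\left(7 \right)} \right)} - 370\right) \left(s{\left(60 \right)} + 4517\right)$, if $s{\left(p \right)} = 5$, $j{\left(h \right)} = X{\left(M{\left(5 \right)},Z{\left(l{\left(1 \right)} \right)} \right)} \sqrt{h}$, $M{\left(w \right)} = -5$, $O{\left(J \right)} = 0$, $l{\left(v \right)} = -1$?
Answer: $-1673140$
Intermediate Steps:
$Z{\left(z \right)} = - \frac{7}{2}$ ($Z{\left(z \right)} = - \frac{3}{2} - 2 = - \frac{7}{2}$)
$X{\left(o,U \right)} = 0$ ($X{\left(o,U \right)} = 0 \left(- \frac{1}{4}\right) = 0$)
$j{\left(h \right)} = 0$ ($j{\left(h \right)} = 0 \sqrt{h} = 0$)
$\left(j{\left(O{\left(7 \right)} \right)} - 370\right) \left(s{\left(60 \right)} + 4517\right) = \left(0 - 370\right) \left(5 + 4517\right) = \left(-370\right) 4522 = -1673140$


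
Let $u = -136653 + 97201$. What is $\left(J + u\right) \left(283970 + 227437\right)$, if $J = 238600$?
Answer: $101845681236$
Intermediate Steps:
$u = -39452$
$\left(J + u\right) \left(283970 + 227437\right) = \left(238600 - 39452\right) \left(283970 + 227437\right) = 199148 \cdot 511407 = 101845681236$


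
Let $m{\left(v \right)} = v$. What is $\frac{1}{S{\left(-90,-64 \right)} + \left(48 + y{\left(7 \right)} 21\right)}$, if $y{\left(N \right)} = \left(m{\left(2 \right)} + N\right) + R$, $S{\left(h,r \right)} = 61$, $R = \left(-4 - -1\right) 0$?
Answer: $\frac{1}{298} \approx 0.0033557$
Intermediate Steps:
$R = 0$ ($R = \left(-4 + 1\right) 0 = \left(-3\right) 0 = 0$)
$y{\left(N \right)} = 2 + N$ ($y{\left(N \right)} = \left(2 + N\right) + 0 = 2 + N$)
$\frac{1}{S{\left(-90,-64 \right)} + \left(48 + y{\left(7 \right)} 21\right)} = \frac{1}{61 + \left(48 + \left(2 + 7\right) 21\right)} = \frac{1}{61 + \left(48 + 9 \cdot 21\right)} = \frac{1}{61 + \left(48 + 189\right)} = \frac{1}{61 + 237} = \frac{1}{298}$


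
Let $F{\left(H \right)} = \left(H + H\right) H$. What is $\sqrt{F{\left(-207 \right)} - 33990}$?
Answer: $2 \sqrt{12927} \approx 227.39$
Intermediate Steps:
$F{\left(H \right)} = 2 H^{2}$ ($F{\left(H \right)} = 2 H H = 2 H^{2}$)
$\sqrt{F{\left(-207 \right)} - 33990} = \sqrt{2 \left(-207\right)^{2} - 33990} = \sqrt{2 \cdot 42849 - 33990} = \sqrt{85698 - 33990} = \sqrt{51708} = 2 \sqrt{12927}$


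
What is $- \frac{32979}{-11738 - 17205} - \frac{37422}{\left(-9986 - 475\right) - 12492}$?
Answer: $\frac{87622473}{31634699} \approx 2.7698$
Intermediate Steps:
$- \frac{32979}{-11738 - 17205} - \frac{37422}{\left(-9986 - 475\right) - 12492} = - \frac{32979}{-11738 - 17205} - \frac{37422}{-10461 - 12492} = - \frac{32979}{-28943} - \frac{37422}{-22953} = \left(-32979\right) \left(- \frac{1}{28943}\right) - - \frac{1782}{1093} = \frac{32979}{28943} + \frac{1782}{1093} = \frac{87622473}{31634699}$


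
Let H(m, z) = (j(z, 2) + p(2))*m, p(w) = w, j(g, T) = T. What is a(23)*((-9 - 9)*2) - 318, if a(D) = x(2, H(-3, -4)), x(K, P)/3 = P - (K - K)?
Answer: 978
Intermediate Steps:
H(m, z) = 4*m (H(m, z) = (2 + 2)*m = 4*m)
x(K, P) = 3*P (x(K, P) = 3*(P - (K - K)) = 3*(P - 1*0) = 3*(P + 0) = 3*P)
a(D) = -36 (a(D) = 3*(4*(-3)) = 3*(-12) = -36)
a(23)*((-9 - 9)*2) - 318 = -36*(-9 - 9)*2 - 318 = -(-648)*2 - 318 = -36*(-36) - 318 = 1296 - 318 = 978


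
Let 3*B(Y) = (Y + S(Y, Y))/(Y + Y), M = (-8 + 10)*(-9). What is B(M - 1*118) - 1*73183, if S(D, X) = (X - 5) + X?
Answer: -59716915/816 ≈ -73183.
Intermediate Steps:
S(D, X) = -5 + 2*X (S(D, X) = (-5 + X) + X = -5 + 2*X)
M = -18 (M = 2*(-9) = -18)
B(Y) = (-5 + 3*Y)/(6*Y) (B(Y) = ((Y + (-5 + 2*Y))/(Y + Y))/3 = ((-5 + 3*Y)/((2*Y)))/3 = ((-5 + 3*Y)*(1/(2*Y)))/3 = ((-5 + 3*Y)/(2*Y))/3 = (-5 + 3*Y)/(6*Y))
B(M - 1*118) - 1*73183 = (-5 + 3*(-18 - 1*118))/(6*(-18 - 1*118)) - 1*73183 = (-5 + 3*(-18 - 118))/(6*(-18 - 118)) - 73183 = (1/6)*(-5 + 3*(-136))/(-136) - 73183 = (1/6)*(-1/136)*(-5 - 408) - 73183 = (1/6)*(-1/136)*(-413) - 73183 = 413/816 - 73183 = -59716915/816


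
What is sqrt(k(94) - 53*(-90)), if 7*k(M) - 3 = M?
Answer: sqrt(234409)/7 ≈ 69.165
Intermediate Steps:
k(M) = 3/7 + M/7
sqrt(k(94) - 53*(-90)) = sqrt((3/7 + (1/7)*94) - 53*(-90)) = sqrt((3/7 + 94/7) + 4770) = sqrt(97/7 + 4770) = sqrt(33487/7) = sqrt(234409)/7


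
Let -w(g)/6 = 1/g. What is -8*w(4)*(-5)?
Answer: -60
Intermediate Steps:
w(g) = -6/g
-8*w(4)*(-5) = -(-48)/4*(-5) = -8*(-3/2)*(-5) = 12*(-5) = -60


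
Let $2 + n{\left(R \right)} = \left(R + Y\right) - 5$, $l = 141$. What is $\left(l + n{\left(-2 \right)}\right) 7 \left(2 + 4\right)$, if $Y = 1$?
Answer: $5586$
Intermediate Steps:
$n{\left(R \right)} = -6 + R$ ($n{\left(R \right)} = -2 + \left(\left(R + 1\right) - 5\right) = -2 + \left(\left(1 + R\right) - 5\right) = -2 + \left(-4 + R\right) = -6 + R$)
$\left(l + n{\left(-2 \right)}\right) 7 \left(2 + 4\right) = \left(141 - 8\right) 7 \left(2 + 4\right) = \left(141 - 8\right) 7 \cdot 6 = 133 \cdot 42 = 5586$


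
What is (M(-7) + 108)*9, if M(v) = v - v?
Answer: 972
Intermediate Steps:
M(v) = 0
(M(-7) + 108)*9 = (0 + 108)*9 = 108*9 = 972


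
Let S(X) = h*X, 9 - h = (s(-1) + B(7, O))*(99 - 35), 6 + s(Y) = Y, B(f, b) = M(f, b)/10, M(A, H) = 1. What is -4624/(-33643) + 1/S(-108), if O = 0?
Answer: 66174233/481538196 ≈ 0.13742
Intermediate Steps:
B(f, b) = ⅒ (B(f, b) = 1/10 = 1*(⅒) = ⅒)
s(Y) = -6 + Y
h = 2253/5 (h = 9 - ((-6 - 1) + ⅒)*(99 - 35) = 9 - (-7 + ⅒)*64 = 9 - (-69)*64/10 = 9 - 1*(-2208/5) = 9 + 2208/5 = 2253/5 ≈ 450.60)
S(X) = 2253*X/5
-4624/(-33643) + 1/S(-108) = -4624/(-33643) + 1/((2253/5)*(-108)) = -4624*(-1/33643) + 1/(-243324/5) = 272/1979 - 5/243324 = 66174233/481538196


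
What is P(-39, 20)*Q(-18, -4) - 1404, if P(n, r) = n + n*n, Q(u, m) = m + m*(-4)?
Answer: 16380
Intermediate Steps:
Q(u, m) = -3*m (Q(u, m) = m - 4*m = -3*m)
P(n, r) = n + n²
P(-39, 20)*Q(-18, -4) - 1404 = (-39*(1 - 39))*(-3*(-4)) - 1404 = -39*(-38)*12 - 1404 = 1482*12 - 1404 = 17784 - 1404 = 16380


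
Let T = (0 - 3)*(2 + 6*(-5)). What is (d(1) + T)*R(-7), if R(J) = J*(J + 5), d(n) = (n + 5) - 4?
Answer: 1204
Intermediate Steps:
d(n) = 1 + n (d(n) = (5 + n) - 4 = 1 + n)
R(J) = J*(5 + J)
T = 84 (T = -3*(2 - 30) = -3*(-28) = 84)
(d(1) + T)*R(-7) = ((1 + 1) + 84)*(-7*(5 - 7)) = (2 + 84)*(-7*(-2)) = 86*14 = 1204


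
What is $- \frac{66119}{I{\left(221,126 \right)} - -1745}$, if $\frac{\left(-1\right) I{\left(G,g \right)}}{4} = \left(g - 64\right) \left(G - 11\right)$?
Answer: $\frac{66119}{50335} \approx 1.3136$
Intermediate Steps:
$I{\left(G,g \right)} = - 4 \left(-64 + g\right) \left(-11 + G\right)$ ($I{\left(G,g \right)} = - 4 \left(g - 64\right) \left(G - 11\right) = - 4 \left(-64 + g\right) \left(-11 + G\right)$)
$- \frac{66119}{I{\left(221,126 \right)} - -1745} = - \frac{66119}{\left(-2816 + 44 \cdot 126 + 256 \cdot 221 - 884 \cdot 126\right) - -1745} = - \frac{66119}{\left(-2816 + 5544 + 56576 - 111384\right) + 1745} = - \frac{66119}{-52080 + 1745} = - \frac{66119}{-50335} = \left(-66119\right) \left(- \frac{1}{50335}\right) = \frac{66119}{50335}$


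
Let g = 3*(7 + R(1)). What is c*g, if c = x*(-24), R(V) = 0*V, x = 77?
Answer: -38808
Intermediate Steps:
R(V) = 0
c = -1848 (c = 77*(-24) = -1848)
g = 21 (g = 3*(7 + 0) = 3*7 = 21)
c*g = -1848*21 = -38808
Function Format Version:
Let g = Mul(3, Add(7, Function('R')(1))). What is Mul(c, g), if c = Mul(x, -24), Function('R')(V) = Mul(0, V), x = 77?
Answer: -38808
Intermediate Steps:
Function('R')(V) = 0
c = -1848 (c = Mul(77, -24) = -1848)
g = 21 (g = Mul(3, Add(7, 0)) = Mul(3, 7) = 21)
Mul(c, g) = Mul(-1848, 21) = -38808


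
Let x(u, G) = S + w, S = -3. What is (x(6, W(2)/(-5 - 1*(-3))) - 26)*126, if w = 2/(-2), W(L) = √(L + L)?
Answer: -3780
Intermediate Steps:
W(L) = √2*√L (W(L) = √(2*L) = √2*√L)
w = -1 (w = 2*(-½) = -1)
x(u, G) = -4 (x(u, G) = -3 - 1 = -4)
(x(6, W(2)/(-5 - 1*(-3))) - 26)*126 = (-4 - 26)*126 = -30*126 = -3780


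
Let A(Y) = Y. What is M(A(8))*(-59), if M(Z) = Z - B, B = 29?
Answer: 1239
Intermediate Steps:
M(Z) = -29 + Z (M(Z) = Z - 1*29 = Z - 29 = -29 + Z)
M(A(8))*(-59) = (-29 + 8)*(-59) = -21*(-59) = 1239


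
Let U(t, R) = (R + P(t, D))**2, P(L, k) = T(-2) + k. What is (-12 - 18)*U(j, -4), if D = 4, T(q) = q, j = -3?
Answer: -120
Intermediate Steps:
P(L, k) = -2 + k
U(t, R) = (2 + R)**2 (U(t, R) = (R + (-2 + 4))**2 = (R + 2)**2 = (2 + R)**2)
(-12 - 18)*U(j, -4) = (-12 - 18)*(2 - 4)**2 = -30*(-2)**2 = -30*4 = -120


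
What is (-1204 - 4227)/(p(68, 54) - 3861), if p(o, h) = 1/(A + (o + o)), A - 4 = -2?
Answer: 749478/532817 ≈ 1.4066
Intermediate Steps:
A = 2 (A = 4 - 2 = 2)
p(o, h) = 1/(2 + 2*o) (p(o, h) = 1/(2 + (o + o)) = 1/(2 + 2*o))
(-1204 - 4227)/(p(68, 54) - 3861) = (-1204 - 4227)/(1/(2*(1 + 68)) - 3861) = -5431/((1/2)/69 - 3861) = -5431/((1/2)*(1/69) - 3861) = -5431/(1/138 - 3861) = -5431/(-532817/138) = -5431*(-138/532817) = 749478/532817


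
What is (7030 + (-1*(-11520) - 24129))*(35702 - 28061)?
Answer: -42629139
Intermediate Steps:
(7030 + (-1*(-11520) - 24129))*(35702 - 28061) = (7030 + (11520 - 24129))*7641 = (7030 - 12609)*7641 = -5579*7641 = -42629139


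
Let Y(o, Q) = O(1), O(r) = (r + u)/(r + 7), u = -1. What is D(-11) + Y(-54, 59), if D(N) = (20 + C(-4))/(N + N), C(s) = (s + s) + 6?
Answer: -9/11 ≈ -0.81818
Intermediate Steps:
C(s) = 6 + 2*s (C(s) = 2*s + 6 = 6 + 2*s)
O(r) = (-1 + r)/(7 + r) (O(r) = (r - 1)/(r + 7) = (-1 + r)/(7 + r))
Y(o, Q) = 0 (Y(o, Q) = (-1 + 1)/(7 + 1) = 0/8 = (1/8)*0 = 0)
D(N) = 9/N (D(N) = (20 + (6 + 2*(-4)))/(N + N) = (20 + (6 - 8))/((2*N)) = (20 - 2)*(1/(2*N)) = 18*(1/(2*N)) = 9/N)
D(-11) + Y(-54, 59) = 9/(-11) + 0 = 9*(-1/11) + 0 = -9/11 + 0 = -9/11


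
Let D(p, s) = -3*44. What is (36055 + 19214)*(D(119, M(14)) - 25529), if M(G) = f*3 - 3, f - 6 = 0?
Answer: -1418257809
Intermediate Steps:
f = 6 (f = 6 + 0 = 6)
M(G) = 15 (M(G) = 6*3 - 3 = 18 - 3 = 15)
D(p, s) = -132
(36055 + 19214)*(D(119, M(14)) - 25529) = (36055 + 19214)*(-132 - 25529) = 55269*(-25661) = -1418257809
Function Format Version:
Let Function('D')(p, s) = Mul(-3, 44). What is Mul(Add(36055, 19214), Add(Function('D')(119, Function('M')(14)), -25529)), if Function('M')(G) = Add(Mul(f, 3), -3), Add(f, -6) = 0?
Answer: -1418257809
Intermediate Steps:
f = 6 (f = Add(6, 0) = 6)
Function('M')(G) = 15 (Function('M')(G) = Add(Mul(6, 3), -3) = Add(18, -3) = 15)
Function('D')(p, s) = -132
Mul(Add(36055, 19214), Add(Function('D')(119, Function('M')(14)), -25529)) = Mul(Add(36055, 19214), Add(-132, -25529)) = Mul(55269, -25661) = -1418257809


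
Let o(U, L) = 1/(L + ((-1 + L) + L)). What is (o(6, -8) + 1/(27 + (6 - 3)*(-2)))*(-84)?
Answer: -16/25 ≈ -0.64000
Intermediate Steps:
o(U, L) = 1/(-1 + 3*L) (o(U, L) = 1/(L + (-1 + 2*L)) = 1/(-1 + 3*L))
(o(6, -8) + 1/(27 + (6 - 3)*(-2)))*(-84) = (1/(-1 + 3*(-8)) + 1/(27 + (6 - 3)*(-2)))*(-84) = (1/(-1 - 24) + 1/(27 + 3*(-2)))*(-84) = (1/(-25) + 1/(27 - 6))*(-84) = (-1/25 + 1/21)*(-84) = (4/525)*(-84) = -16/25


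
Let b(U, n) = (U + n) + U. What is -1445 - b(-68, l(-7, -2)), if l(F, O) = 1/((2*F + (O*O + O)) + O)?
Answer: -18325/14 ≈ -1308.9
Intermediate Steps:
l(F, O) = 1/(O² + 2*F + 2*O) (l(F, O) = 1/((2*F + (O² + O)) + O) = 1/((2*F + (O + O²)) + O) = 1/((O + O² + 2*F) + O) = 1/(O² + 2*F + 2*O))
b(U, n) = n + 2*U
-1445 - b(-68, l(-7, -2)) = -1445 - (1/((-2)² + 2*(-7) + 2*(-2)) + 2*(-68)) = -1445 - (1/(4 - 14 - 4) - 136) = -1445 - (1/(-14) - 136) = -1445 - (-1/14 - 136) = -1445 - 1*(-1905/14) = -1445 + 1905/14 = -18325/14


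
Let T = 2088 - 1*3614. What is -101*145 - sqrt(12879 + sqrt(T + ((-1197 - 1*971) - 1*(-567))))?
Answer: -14645 - sqrt(12879 + I*sqrt(3127)) ≈ -14758.0 - 0.24637*I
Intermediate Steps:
T = -1526 (T = 2088 - 3614 = -1526)
-101*145 - sqrt(12879 + sqrt(T + ((-1197 - 1*971) - 1*(-567)))) = -101*145 - sqrt(12879 + sqrt(-1526 + ((-1197 - 1*971) - 1*(-567)))) = -14645 - sqrt(12879 + sqrt(-1526 + ((-1197 - 971) + 567))) = -14645 - sqrt(12879 + sqrt(-1526 + (-2168 + 567))) = -14645 - sqrt(12879 + sqrt(-1526 - 1601)) = -14645 - sqrt(12879 + sqrt(-3127)) = -14645 - sqrt(12879 + I*sqrt(3127))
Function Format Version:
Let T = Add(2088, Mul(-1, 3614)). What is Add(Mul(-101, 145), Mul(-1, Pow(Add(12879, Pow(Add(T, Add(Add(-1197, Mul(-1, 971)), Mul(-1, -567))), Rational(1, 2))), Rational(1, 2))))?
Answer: Add(-14645, Mul(-1, Pow(Add(12879, Mul(I, Pow(3127, Rational(1, 2)))), Rational(1, 2)))) ≈ Add(-14758., Mul(-0.24637, I))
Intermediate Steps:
T = -1526 (T = Add(2088, -3614) = -1526)
Add(Mul(-101, 145), Mul(-1, Pow(Add(12879, Pow(Add(T, Add(Add(-1197, Mul(-1, 971)), Mul(-1, -567))), Rational(1, 2))), Rational(1, 2)))) = Add(Mul(-101, 145), Mul(-1, Pow(Add(12879, Pow(Add(-1526, Add(Add(-1197, Mul(-1, 971)), Mul(-1, -567))), Rational(1, 2))), Rational(1, 2)))) = Add(-14645, Mul(-1, Pow(Add(12879, Pow(Add(-1526, Add(Add(-1197, -971), 567)), Rational(1, 2))), Rational(1, 2)))) = Add(-14645, Mul(-1, Pow(Add(12879, Pow(Add(-1526, Add(-2168, 567)), Rational(1, 2))), Rational(1, 2)))) = Add(-14645, Mul(-1, Pow(Add(12879, Pow(Add(-1526, -1601), Rational(1, 2))), Rational(1, 2)))) = Add(-14645, Mul(-1, Pow(Add(12879, Pow(-3127, Rational(1, 2))), Rational(1, 2)))) = Add(-14645, Mul(-1, Pow(Add(12879, Mul(I, Pow(3127, Rational(1, 2)))), Rational(1, 2))))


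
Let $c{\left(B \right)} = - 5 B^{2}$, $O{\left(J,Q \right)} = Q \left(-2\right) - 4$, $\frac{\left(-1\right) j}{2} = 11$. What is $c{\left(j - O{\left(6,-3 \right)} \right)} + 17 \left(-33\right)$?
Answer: $-3441$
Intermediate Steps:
$j = -22$ ($j = \left(-2\right) 11 = -22$)
$O{\left(J,Q \right)} = -4 - 2 Q$ ($O{\left(J,Q \right)} = - 2 Q - 4 = -4 - 2 Q$)
$c{\left(j - O{\left(6,-3 \right)} \right)} + 17 \left(-33\right) = - 5 \left(-22 - \left(-4 - -6\right)\right)^{2} + 17 \left(-33\right) = - 5 \left(-22 - \left(-4 + 6\right)\right)^{2} - 561 = - 5 \left(-22 - 2\right)^{2} - 561 = - 5 \left(-24\right)^{2} - 561 = \left(-5\right) 576 - 561 = -2880 - 561 = -3441$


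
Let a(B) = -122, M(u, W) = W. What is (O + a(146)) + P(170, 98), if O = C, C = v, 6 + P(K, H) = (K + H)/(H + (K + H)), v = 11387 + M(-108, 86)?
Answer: 2076269/183 ≈ 11346.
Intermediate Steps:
v = 11473 (v = 11387 + 86 = 11473)
P(K, H) = -6 + (H + K)/(K + 2*H) (P(K, H) = -6 + (K + H)/(H + (K + H)) = -6 + (H + K)/(H + (H + K)) = -6 + (H + K)/(K + 2*H))
C = 11473
O = 11473
(O + a(146)) + P(170, 98) = (11473 - 122) + (-11*98 - 5*170)/(170 + 2*98) = 11351 + (-1078 - 850)/(170 + 196) = 11351 - 1928/366 = 11351 + (1/366)*(-1928) = 11351 - 964/183 = 2076269/183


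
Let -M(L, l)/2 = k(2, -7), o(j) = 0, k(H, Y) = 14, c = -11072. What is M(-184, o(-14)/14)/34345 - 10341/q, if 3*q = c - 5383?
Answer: 71001613/37676465 ≈ 1.8845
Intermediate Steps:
M(L, l) = -28 (M(L, l) = -2*14 = -28)
q = -5485 (q = (-11072 - 5383)/3 = (⅓)*(-16455) = -5485)
M(-184, o(-14)/14)/34345 - 10341/q = -28/34345 - 10341/(-5485) = -28*1/34345 - 10341*(-1/5485) = -28/34345 + 10341/5485 = 71001613/37676465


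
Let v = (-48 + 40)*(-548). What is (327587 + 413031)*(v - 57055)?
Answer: -39009090678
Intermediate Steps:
v = 4384 (v = -8*(-548) = 4384)
(327587 + 413031)*(v - 57055) = (327587 + 413031)*(4384 - 57055) = 740618*(-52671) = -39009090678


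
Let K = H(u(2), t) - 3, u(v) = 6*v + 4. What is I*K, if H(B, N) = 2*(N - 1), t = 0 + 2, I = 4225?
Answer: -4225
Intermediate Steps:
u(v) = 4 + 6*v
t = 2
H(B, N) = -2 + 2*N (H(B, N) = 2*(-1 + N) = -2 + 2*N)
K = -1 (K = (-2 + 2*2) - 3 = (-2 + 4) - 3 = 2 - 3 = -1)
I*K = 4225*(-1) = -4225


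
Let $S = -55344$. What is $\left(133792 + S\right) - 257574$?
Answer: $-179126$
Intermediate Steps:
$\left(133792 + S\right) - 257574 = \left(133792 - 55344\right) - 257574 = 78448 - 257574 = -179126$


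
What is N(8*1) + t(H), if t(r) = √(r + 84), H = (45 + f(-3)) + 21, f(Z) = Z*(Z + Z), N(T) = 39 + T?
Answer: 47 + 2*√42 ≈ 59.961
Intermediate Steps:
f(Z) = 2*Z² (f(Z) = Z*(2*Z) = 2*Z²)
H = 84 (H = (45 + 2*(-3)²) + 21 = (45 + 2*9) + 21 = (45 + 18) + 21 = 63 + 21 = 84)
t(r) = √(84 + r)
N(8*1) + t(H) = (39 + 8*1) + √(84 + 84) = (39 + 8) + √168 = 47 + 2*√42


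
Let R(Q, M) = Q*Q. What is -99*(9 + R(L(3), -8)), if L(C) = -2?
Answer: -1287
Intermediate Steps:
R(Q, M) = Q**2
-99*(9 + R(L(3), -8)) = -99*(9 + (-2)**2) = -99*(9 + 4) = -99*13 = -1287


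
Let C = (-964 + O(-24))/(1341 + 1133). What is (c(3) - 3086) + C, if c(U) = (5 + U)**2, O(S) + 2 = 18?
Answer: -3738688/1237 ≈ -3022.4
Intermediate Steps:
O(S) = 16 (O(S) = -2 + 18 = 16)
C = -474/1237 (C = (-964 + 16)/(1341 + 1133) = -948/2474 = -948*1/2474 = -474/1237 ≈ -0.38318)
(c(3) - 3086) + C = ((5 + 3)**2 - 3086) - 474/1237 = (8**2 - 3086) - 474/1237 = (64 - 3086) - 474/1237 = -3022 - 474/1237 = -3738688/1237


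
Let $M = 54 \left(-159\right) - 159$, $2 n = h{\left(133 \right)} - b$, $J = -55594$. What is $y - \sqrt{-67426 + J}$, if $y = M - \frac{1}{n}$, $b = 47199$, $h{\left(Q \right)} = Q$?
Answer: $- \frac{205796084}{23533} - 2 i \sqrt{30755} \approx -8745.0 - 350.74 i$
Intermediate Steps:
$n = -23533$ ($n = \frac{133 - 47199}{2} = \frac{1}{2} \left(-47066\right) = -23533$)
$M = -8745$ ($M = -8586 - 159 = -8745$)
$y = - \frac{205796084}{23533}$ ($y = -8745 - \frac{1}{-23533} = -8745 - - \frac{1}{23533} = -8745 + \frac{1}{23533} = - \frac{205796084}{23533} \approx -8745.0$)
$y - \sqrt{-67426 + J} = - \frac{205796084}{23533} - \sqrt{-67426 - 55594} = - \frac{205796084}{23533} - \sqrt{-123020} = - \frac{205796084}{23533} - 2 i \sqrt{30755}$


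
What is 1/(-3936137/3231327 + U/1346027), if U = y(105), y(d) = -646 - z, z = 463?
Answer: -4349453387829/5301730219342 ≈ -0.82038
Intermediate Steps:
y(d) = -1109 (y(d) = -646 - 1*463 = -646 - 463 = -1109)
U = -1109
1/(-3936137/3231327 + U/1346027) = 1/(-3936137/3231327 - 1109/1346027) = 1/(-5301730219342/4349453387829) = -4349453387829/5301730219342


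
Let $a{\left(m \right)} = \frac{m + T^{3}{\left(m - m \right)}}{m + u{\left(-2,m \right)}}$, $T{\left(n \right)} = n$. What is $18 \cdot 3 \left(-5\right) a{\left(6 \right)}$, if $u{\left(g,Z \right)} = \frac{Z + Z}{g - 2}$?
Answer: $-540$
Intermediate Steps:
$u{\left(g,Z \right)} = \frac{2 Z}{-2 + g}$
$a{\left(m \right)} = 2$ ($a{\left(m \right)} = \frac{m + \left(m - m\right)^{3}}{m + \frac{2 m}{-2 - 2}} = \frac{m + 0^{3}}{m + \frac{2 m}{-4}} = \frac{m + 0}{m + 2 m \left(- \frac{1}{4}\right)} = \frac{m}{m - \frac{m}{2}} = \frac{m}{\frac{1}{2} m} = m \frac{2}{m} = 2$)
$18 \cdot 3 \left(-5\right) a{\left(6 \right)} = 18 \cdot 3 \left(-5\right) 2 = 18 \left(-15\right) 2 = \left(-270\right) 2 = -540$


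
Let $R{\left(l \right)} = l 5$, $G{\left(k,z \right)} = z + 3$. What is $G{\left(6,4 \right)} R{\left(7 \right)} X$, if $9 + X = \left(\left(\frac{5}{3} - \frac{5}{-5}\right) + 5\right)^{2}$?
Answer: $\frac{109760}{9} \approx 12196.0$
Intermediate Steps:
$G{\left(k,z \right)} = 3 + z$
$X = \frac{448}{9}$ ($X = -9 + \left(\left(\frac{5}{3} - \frac{5}{-5}\right) + 5\right)^{2} = -9 + \left(\left(5 \cdot \frac{1}{3} - -1\right) + 5\right)^{2} = -9 + \left(\left(\frac{5}{3} + 1\right) + 5\right)^{2} = -9 + \left(\frac{8}{3} + 5\right)^{2} = -9 + \left(\frac{23}{3}\right)^{2} = -9 + \frac{529}{9} = \frac{448}{9} \approx 49.778$)
$R{\left(l \right)} = 5 l$
$G{\left(6,4 \right)} R{\left(7 \right)} X = \left(3 + 4\right) 5 \cdot 7 \cdot \frac{448}{9} = 7 \cdot 35 \cdot \frac{448}{9} = 245 \cdot \frac{448}{9} = \frac{109760}{9}$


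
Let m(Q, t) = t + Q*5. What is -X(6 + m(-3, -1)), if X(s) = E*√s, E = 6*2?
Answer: -12*I*√10 ≈ -37.947*I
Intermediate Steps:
m(Q, t) = t + 5*Q
E = 12
X(s) = 12*√s
-X(6 + m(-3, -1)) = -12*√(6 + (-1 + 5*(-3))) = -12*√(6 + (-1 - 15)) = -12*√(6 - 16) = -12*√(-10) = -12*I*√10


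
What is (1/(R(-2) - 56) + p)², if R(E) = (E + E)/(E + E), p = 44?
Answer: 5851561/3025 ≈ 1934.4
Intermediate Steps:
R(E) = 1 (R(E) = (2*E)/((2*E)) = (2*E)*(1/(2*E)) = 1)
(1/(R(-2) - 56) + p)² = (1/(1 - 56) + 44)² = (1/(-55) + 44)² = (-1/55 + 44)² = (2419/55)² = 5851561/3025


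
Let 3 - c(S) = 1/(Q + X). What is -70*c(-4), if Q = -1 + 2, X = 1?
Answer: -175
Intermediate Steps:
Q = 1
c(S) = 5/2 (c(S) = 3 - 1/(1 + 1) = 3 - 1/2 = 3 - 1*½ = 3 - ½ = 5/2)
-70*c(-4) = -70*5/2 = -14*25/2 = -175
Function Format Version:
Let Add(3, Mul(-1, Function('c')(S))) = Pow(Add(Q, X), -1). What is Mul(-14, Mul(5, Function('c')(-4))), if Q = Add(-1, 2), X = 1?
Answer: -175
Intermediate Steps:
Q = 1
Function('c')(S) = Rational(5, 2) (Function('c')(S) = Add(3, Mul(-1, Pow(Add(1, 1), -1))) = Add(3, Mul(-1, Pow(2, -1))) = Add(3, Mul(-1, Rational(1, 2))) = Add(3, Rational(-1, 2)) = Rational(5, 2))
Mul(-14, Mul(5, Function('c')(-4))) = Mul(-14, Mul(5, Rational(5, 2))) = Mul(-14, Rational(25, 2)) = -175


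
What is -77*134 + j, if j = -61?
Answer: -10379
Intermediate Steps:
-77*134 + j = -77*134 - 61 = -10318 - 61 = -10379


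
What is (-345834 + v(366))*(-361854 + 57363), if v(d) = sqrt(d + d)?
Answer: 105303340494 - 608982*sqrt(183) ≈ 1.0530e+11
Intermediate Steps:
v(d) = sqrt(2)*sqrt(d) (v(d) = sqrt(2*d) = sqrt(2)*sqrt(d))
(-345834 + v(366))*(-361854 + 57363) = (-345834 + sqrt(2)*sqrt(366))*(-361854 + 57363) = (-345834 + 2*sqrt(183))*(-304491) = 105303340494 - 608982*sqrt(183)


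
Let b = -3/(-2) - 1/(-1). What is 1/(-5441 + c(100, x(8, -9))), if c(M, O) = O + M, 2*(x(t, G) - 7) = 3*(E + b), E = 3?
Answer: -4/21303 ≈ -0.00018777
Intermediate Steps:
b = 5/2 (b = -3*(-1/2) - 1*(-1) = 3/2 + 1 = 5/2 ≈ 2.5000)
x(t, G) = 61/4 (x(t, G) = 7 + (3*(3 + 5/2))/2 = 7 + (3*(11/2))/2 = 7 + (1/2)*(33/2) = 7 + 33/4 = 61/4)
c(M, O) = M + O
1/(-5441 + c(100, x(8, -9))) = 1/(-5441 + (100 + 61/4)) = 1/(-5441 + 461/4) = 1/(-21303/4) = -4/21303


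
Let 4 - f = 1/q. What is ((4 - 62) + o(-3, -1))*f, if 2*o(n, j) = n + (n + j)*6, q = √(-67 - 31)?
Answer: -286 - 143*I*√2/28 ≈ -286.0 - 7.2226*I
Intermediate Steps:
q = 7*I*√2 (q = √(-98) = 7*I*√2 ≈ 9.8995*I)
o(n, j) = 3*j + 7*n/2 (o(n, j) = (n + (n + j)*6)/2 = (n + (j + n)*6)/2 = (n + (6*j + 6*n))/2 = (6*j + 7*n)/2 = 3*j + 7*n/2)
f = 4 + I*√2/14 (f = 4 - 1/(7*I*√2) = 4 - (-1)*I*√2/14 = 4 + I*√2/14 ≈ 4.0 + 0.10102*I)
((4 - 62) + o(-3, -1))*f = ((4 - 62) + (3*(-1) + (7/2)*(-3)))*(4 + I*√2/14) = (-58 + (-3 - 21/2))*(4 + I*√2/14) = (-58 - 27/2)*(4 + I*√2/14) = -143*(4 + I*√2/14)/2 = -286 - 143*I*√2/28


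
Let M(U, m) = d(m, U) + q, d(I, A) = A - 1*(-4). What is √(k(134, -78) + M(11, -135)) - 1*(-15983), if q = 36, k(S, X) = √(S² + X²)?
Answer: 15983 + √(51 + 2*√6010) ≈ 15997.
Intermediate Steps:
d(I, A) = 4 + A (d(I, A) = A + 4 = 4 + A)
M(U, m) = 40 + U (M(U, m) = (4 + U) + 36 = 40 + U)
√(k(134, -78) + M(11, -135)) - 1*(-15983) = √(√(134² + (-78)²) + (40 + 11)) - 1*(-15983) = √(√(17956 + 6084) + 51) + 15983 = √(√24040 + 51) + 15983 = √(2*√6010 + 51) + 15983 = √(51 + 2*√6010) + 15983 = 15983 + √(51 + 2*√6010)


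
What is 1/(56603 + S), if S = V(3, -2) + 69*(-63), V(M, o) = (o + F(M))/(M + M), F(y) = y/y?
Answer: 6/313535 ≈ 1.9137e-5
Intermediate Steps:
F(y) = 1
V(M, o) = (1 + o)/(2*M) (V(M, o) = (o + 1)/(M + M) = (1 + o)/((2*M)) = (1 + o)*(1/(2*M)) = (1 + o)/(2*M))
S = -26083/6 (S = (½)*(1 - 2)/3 + 69*(-63) = (½)*(⅓)*(-1) - 4347 = -⅙ - 4347 = -26083/6 ≈ -4347.2)
1/(56603 + S) = 1/(56603 - 26083/6) = 1/(313535/6) = 6/313535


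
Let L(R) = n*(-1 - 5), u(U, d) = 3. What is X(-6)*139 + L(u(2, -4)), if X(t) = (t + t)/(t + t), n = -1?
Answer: 145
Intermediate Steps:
X(t) = 1 (X(t) = (2*t)/((2*t)) = (2*t)*(1/(2*t)) = 1)
L(R) = 6 (L(R) = -(-1 - 5) = -1*(-6) = 6)
X(-6)*139 + L(u(2, -4)) = 1*139 + 6 = 139 + 6 = 145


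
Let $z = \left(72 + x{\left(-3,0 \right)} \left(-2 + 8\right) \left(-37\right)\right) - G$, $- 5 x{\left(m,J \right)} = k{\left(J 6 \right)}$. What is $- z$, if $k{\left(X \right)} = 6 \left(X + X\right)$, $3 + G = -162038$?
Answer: $-162113$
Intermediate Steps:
$G = -162041$ ($G = -3 - 162038 = -162041$)
$k{\left(X \right)} = 12 X$ ($k{\left(X \right)} = 6 \cdot 2 X = 12 X$)
$x{\left(m,J \right)} = - \frac{72 J}{5}$ ($x{\left(m,J \right)} = - \frac{12 J 6}{5} = - \frac{12 \cdot 6 J}{5} = - \frac{72 J}{5}$)
$z = 162113$ ($z = \left(72 + \left(- \frac{72}{5}\right) 0 \left(-2 + 8\right) \left(-37\right)\right) - -162041 = \left(72 + 0 \cdot 6 \left(-37\right)\right) + 162041 = \left(72 + 0 \left(-37\right)\right) + 162041 = \left(72 + 0\right) + 162041 = 72 + 162041 = 162113$)
$- z = \left(-1\right) 162113 = -162113$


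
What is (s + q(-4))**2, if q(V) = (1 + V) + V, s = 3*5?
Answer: 64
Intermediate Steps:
s = 15
q(V) = 1 + 2*V
(s + q(-4))**2 = (15 + (1 + 2*(-4)))**2 = (15 + (1 - 8))**2 = (15 - 7)**2 = 8**2 = 64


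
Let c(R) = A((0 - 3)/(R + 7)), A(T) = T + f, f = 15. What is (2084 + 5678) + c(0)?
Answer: 54436/7 ≈ 7776.6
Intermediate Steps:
A(T) = 15 + T (A(T) = T + 15 = 15 + T)
c(R) = 15 - 3/(7 + R) (c(R) = 15 + (0 - 3)/(R + 7) = 15 - 3/(7 + R))
(2084 + 5678) + c(0) = (2084 + 5678) + 3*(34 + 5*0)/(7 + 0) = 7762 + 3*(34 + 0)/7 = 7762 + 3*(⅐)*34 = 7762 + 102/7 = 54436/7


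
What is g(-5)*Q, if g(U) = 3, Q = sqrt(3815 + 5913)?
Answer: 48*sqrt(38) ≈ 295.89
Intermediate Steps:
Q = 16*sqrt(38) (Q = sqrt(9728) = 16*sqrt(38) ≈ 98.631)
g(-5)*Q = 3*(16*sqrt(38)) = 48*sqrt(38)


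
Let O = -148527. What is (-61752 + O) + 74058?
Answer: -136221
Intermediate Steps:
(-61752 + O) + 74058 = (-61752 - 148527) + 74058 = -210279 + 74058 = -136221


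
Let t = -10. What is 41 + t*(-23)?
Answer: 271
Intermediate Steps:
41 + t*(-23) = 41 - 10*(-23) = 41 + 230 = 271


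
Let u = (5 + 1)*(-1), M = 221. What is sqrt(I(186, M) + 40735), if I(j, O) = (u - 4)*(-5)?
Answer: sqrt(40785) ≈ 201.95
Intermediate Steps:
u = -6 (u = 6*(-1) = -6)
I(j, O) = 50 (I(j, O) = (-6 - 4)*(-5) = -10*(-5) = 50)
sqrt(I(186, M) + 40735) = sqrt(50 + 40735) = sqrt(40785)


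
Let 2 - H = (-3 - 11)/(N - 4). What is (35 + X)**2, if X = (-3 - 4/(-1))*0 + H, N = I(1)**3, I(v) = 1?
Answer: 9409/9 ≈ 1045.4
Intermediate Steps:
N = 1 (N = 1**3 = 1)
H = -8/3 (H = 2 - (-3 - 11)/(1 - 4) = 2 - (-14)/(-3) = 2 - (-14)*(-1)/3 = 2 - 1*14/3 = 2 - 14/3 = -8/3 ≈ -2.6667)
X = -8/3 (X = (-3 - 4/(-1))*0 - 8/3 = (-3 - 4*(-1))*0 - 8/3 = (-3 + 4)*0 - 8/3 = 1*0 - 8/3 = 0 - 8/3 = -8/3 ≈ -2.6667)
(35 + X)**2 = (35 - 8/3)**2 = (97/3)**2 = 9409/9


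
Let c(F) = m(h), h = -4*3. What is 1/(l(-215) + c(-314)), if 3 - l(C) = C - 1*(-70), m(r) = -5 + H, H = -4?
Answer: 1/139 ≈ 0.0071942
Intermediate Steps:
h = -12
m(r) = -9 (m(r) = -5 - 4 = -9)
c(F) = -9
l(C) = -67 - C (l(C) = 3 - (C - 1*(-70)) = 3 - (C + 70) = 3 - (70 + C) = 3 + (-70 - C) = -67 - C)
1/(l(-215) + c(-314)) = 1/((-67 - 1*(-215)) - 9) = 1/((-67 + 215) - 9) = 1/(148 - 9) = 1/139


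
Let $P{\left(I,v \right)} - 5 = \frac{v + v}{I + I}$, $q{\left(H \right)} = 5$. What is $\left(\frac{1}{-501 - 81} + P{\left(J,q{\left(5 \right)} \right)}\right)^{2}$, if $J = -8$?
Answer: $\frac{103652761}{5419584} \approx 19.126$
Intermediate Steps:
$P{\left(I,v \right)} = 5 + \frac{v}{I}$ ($P{\left(I,v \right)} = 5 + \frac{v + v}{I + I} = 5 + \frac{2 v}{2 I} = 5 + 2 v \frac{1}{2 I} = 5 + \frac{v}{I}$)
$\left(\frac{1}{-501 - 81} + P{\left(J,q{\left(5 \right)} \right)}\right)^{2} = \left(\frac{1}{-501 - 81} + \left(5 + \frac{5}{-8}\right)\right)^{2} = \left(\frac{1}{-582} + \left(5 + 5 \left(- \frac{1}{8}\right)\right)\right)^{2} = \left(- \frac{1}{582} + \left(5 - \frac{5}{8}\right)\right)^{2} = \left(- \frac{1}{582} + \frac{35}{8}\right)^{2} = \left(\frac{10181}{2328}\right)^{2} = \frac{103652761}{5419584}$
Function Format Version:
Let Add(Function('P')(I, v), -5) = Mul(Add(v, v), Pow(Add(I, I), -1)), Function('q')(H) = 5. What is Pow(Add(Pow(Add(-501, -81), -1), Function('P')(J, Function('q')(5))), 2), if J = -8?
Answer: Rational(103652761, 5419584) ≈ 19.126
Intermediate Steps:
Function('P')(I, v) = Add(5, Mul(v, Pow(I, -1))) (Function('P')(I, v) = Add(5, Mul(Add(v, v), Pow(Add(I, I), -1))) = Add(5, Mul(Mul(2, v), Pow(Mul(2, I), -1))) = Add(5, Mul(Mul(2, v), Mul(Rational(1, 2), Pow(I, -1)))) = Add(5, Mul(v, Pow(I, -1))))
Pow(Add(Pow(Add(-501, -81), -1), Function('P')(J, Function('q')(5))), 2) = Pow(Add(Pow(Add(-501, -81), -1), Add(5, Mul(5, Pow(-8, -1)))), 2) = Pow(Add(Pow(-582, -1), Add(5, Mul(5, Rational(-1, 8)))), 2) = Pow(Add(Rational(-1, 582), Add(5, Rational(-5, 8))), 2) = Pow(Add(Rational(-1, 582), Rational(35, 8)), 2) = Pow(Rational(10181, 2328), 2) = Rational(103652761, 5419584)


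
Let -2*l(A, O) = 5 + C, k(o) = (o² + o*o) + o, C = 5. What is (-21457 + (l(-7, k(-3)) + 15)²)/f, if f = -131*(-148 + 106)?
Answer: -1017/262 ≈ -3.8817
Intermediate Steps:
k(o) = o + 2*o² (k(o) = (o² + o²) + o = 2*o² + o = o + 2*o²)
l(A, O) = -5 (l(A, O) = -(5 + 5)/2 = -½*10 = -5)
f = 5502 (f = -131*(-42) = 5502)
(-21457 + (l(-7, k(-3)) + 15)²)/f = (-21457 + (-5 + 15)²)/5502 = (-21457 + 10²)*(1/5502) = (-21457 + 100)*(1/5502) = -21357*1/5502 = -1017/262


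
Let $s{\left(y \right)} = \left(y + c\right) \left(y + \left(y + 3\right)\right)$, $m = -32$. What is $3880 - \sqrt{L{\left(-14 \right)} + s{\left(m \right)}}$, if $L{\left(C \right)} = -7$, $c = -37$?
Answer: $3880 - \sqrt{4202} \approx 3815.2$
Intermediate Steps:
$s{\left(y \right)} = \left(-37 + y\right) \left(3 + 2 y\right)$ ($s{\left(y \right)} = \left(y - 37\right) \left(y + \left(y + 3\right)\right) = \left(-37 + y\right) \left(y + \left(3 + y\right)\right) = \left(-37 + y\right) \left(3 + 2 y\right)$)
$3880 - \sqrt{L{\left(-14 \right)} + s{\left(m \right)}} = 3880 - \sqrt{-7 - \left(-2161 - 2048\right)} = 3880 - \sqrt{-7 + \left(-111 + 2272 + 2 \cdot 1024\right)} = 3880 - \sqrt{-7 + \left(-111 + 2272 + 2048\right)} = 3880 - \sqrt{-7 + 4209} = 3880 - \sqrt{4202}$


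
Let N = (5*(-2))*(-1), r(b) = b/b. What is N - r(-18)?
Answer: 9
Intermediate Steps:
r(b) = 1
N = 10 (N = -10*(-1) = 10)
N - r(-18) = 10 - 1*1 = 10 - 1 = 9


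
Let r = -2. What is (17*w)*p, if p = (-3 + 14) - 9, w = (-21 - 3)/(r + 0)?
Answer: 408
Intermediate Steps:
w = 12 (w = (-21 - 3)/(-2 + 0) = -24/(-2) = -24*(-½) = 12)
p = 2 (p = 11 - 9 = 2)
(17*w)*p = (17*12)*2 = 204*2 = 408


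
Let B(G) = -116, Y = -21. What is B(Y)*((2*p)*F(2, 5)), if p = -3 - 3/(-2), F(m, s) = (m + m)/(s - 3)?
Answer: 696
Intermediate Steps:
F(m, s) = 2*m/(-3 + s) (F(m, s) = (2*m)/(-3 + s) = 2*m/(-3 + s))
p = -3/2 (p = -3 - 3*(-1)/2 = -3 - 1*(-3/2) = -3 + 3/2 = -3/2 ≈ -1.5000)
B(Y)*((2*p)*F(2, 5)) = -116*2*(-3/2)*2*2/(-3 + 5) = -(-348)*2*2/2 = -(-348)*2*2*(½) = -(-348)*2 = -116*(-6) = 696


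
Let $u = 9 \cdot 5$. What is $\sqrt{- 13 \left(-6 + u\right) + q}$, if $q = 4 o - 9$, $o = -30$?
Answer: $2 i \sqrt{159} \approx 25.219 i$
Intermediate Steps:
$u = 45$
$q = -129$ ($q = 4 \left(-30\right) - 9 = -120 - 9 = -129$)
$\sqrt{- 13 \left(-6 + u\right) + q} = \sqrt{- 13 \left(-6 + 45\right) - 129} = \sqrt{\left(-13\right) 39 - 129} = \sqrt{-507 - 129} = \sqrt{-636} = 2 i \sqrt{159}$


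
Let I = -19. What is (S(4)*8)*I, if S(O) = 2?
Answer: -304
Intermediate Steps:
(S(4)*8)*I = (2*8)*(-19) = 16*(-19) = -304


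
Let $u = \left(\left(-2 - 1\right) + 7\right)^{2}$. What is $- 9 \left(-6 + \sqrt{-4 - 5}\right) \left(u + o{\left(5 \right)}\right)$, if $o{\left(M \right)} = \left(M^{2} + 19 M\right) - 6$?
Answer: $7020 - 3510 i \approx 7020.0 - 3510.0 i$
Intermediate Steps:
$o{\left(M \right)} = -6 + M^{2} + 19 M$
$u = 16$ ($u = \left(\left(-2 - 1\right) + 7\right)^{2} = \left(-3 + 7\right)^{2} = 4^{2} = 16$)
$- 9 \left(-6 + \sqrt{-4 - 5}\right) \left(u + o{\left(5 \right)}\right) = - 9 \left(-6 + \sqrt{-4 - 5}\right) \left(16 + \left(-6 + 5^{2} + 19 \cdot 5\right)\right) = - 9 \left(-6 + \sqrt{-9}\right) \left(16 + \left(-6 + 25 + 95\right)\right) = - 9 \left(-6 + 3 i\right) \left(16 + 114\right) = \left(54 - 27 i\right) 130 = 7020 - 3510 i$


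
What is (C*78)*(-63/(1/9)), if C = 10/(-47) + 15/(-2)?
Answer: 16031925/47 ≈ 3.4111e+5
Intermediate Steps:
C = -725/94 (C = 10*(-1/47) + 15*(-1/2) = -10/47 - 15/2 = -725/94 ≈ -7.7128)
(C*78)*(-63/(1/9)) = (-725/94*78)*(-63/(1/9)) = -(-1781325)/(47*1/9) = -(-1781325)*9/47 = -28275/47*(-567) = 16031925/47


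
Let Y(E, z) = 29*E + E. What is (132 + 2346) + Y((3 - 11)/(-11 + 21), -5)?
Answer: 2454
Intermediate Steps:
Y(E, z) = 30*E
(132 + 2346) + Y((3 - 11)/(-11 + 21), -5) = (132 + 2346) + 30*((3 - 11)/(-11 + 21)) = 2478 + 30*(-8/10) = 2478 + 30*(-8*1/10) = 2478 + 30*(-4/5) = 2478 - 24 = 2454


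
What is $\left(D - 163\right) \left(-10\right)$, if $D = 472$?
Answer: $-3090$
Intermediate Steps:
$\left(D - 163\right) \left(-10\right) = \left(472 - 163\right) \left(-10\right) = 309 \left(-10\right) = -3090$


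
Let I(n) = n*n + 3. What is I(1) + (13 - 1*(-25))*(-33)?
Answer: -1250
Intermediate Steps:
I(n) = 3 + n² (I(n) = n² + 3 = 3 + n²)
I(1) + (13 - 1*(-25))*(-33) = (3 + 1²) + (13 - 1*(-25))*(-33) = (3 + 1) + (13 + 25)*(-33) = 4 + 38*(-33) = 4 - 1254 = -1250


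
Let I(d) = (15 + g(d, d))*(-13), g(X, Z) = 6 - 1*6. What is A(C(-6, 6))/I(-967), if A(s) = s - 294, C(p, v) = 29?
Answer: 53/39 ≈ 1.3590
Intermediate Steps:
g(X, Z) = 0 (g(X, Z) = 6 - 6 = 0)
I(d) = -195 (I(d) = (15 + 0)*(-13) = 15*(-13) = -195)
A(s) = -294 + s
A(C(-6, 6))/I(-967) = (-294 + 29)/(-195) = -265*(-1/195) = 53/39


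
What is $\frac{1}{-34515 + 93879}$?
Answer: $\frac{1}{59364} \approx 1.6845 \cdot 10^{-5}$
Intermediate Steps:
$\frac{1}{-34515 + 93879} = \frac{1}{59364}$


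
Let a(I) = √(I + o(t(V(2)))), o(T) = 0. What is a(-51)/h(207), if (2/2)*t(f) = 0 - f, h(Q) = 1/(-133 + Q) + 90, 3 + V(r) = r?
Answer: 74*I*√51/6661 ≈ 0.079337*I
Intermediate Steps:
V(r) = -3 + r
h(Q) = 90 + 1/(-133 + Q)
t(f) = -f (t(f) = 0 - f = -f)
a(I) = √I (a(I) = √(I + 0) = √I)
a(-51)/h(207) = √(-51)/(((-11969 + 90*207)/(-133 + 207))) = (I*√51)/(((-11969 + 18630)/74)) = (I*√51)/(((1/74)*6661)) = (I*√51)/(6661/74) = (I*√51)*(74/6661) = 74*I*√51/6661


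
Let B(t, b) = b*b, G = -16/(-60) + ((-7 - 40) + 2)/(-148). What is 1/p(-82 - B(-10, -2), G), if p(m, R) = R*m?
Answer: -1110/54481 ≈ -0.020374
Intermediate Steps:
G = 1267/2220 (G = -16*(-1/60) + (-47 + 2)*(-1/148) = 4/15 - 45*(-1/148) = 4/15 + 45/148 = 1267/2220 ≈ 0.57072)
B(t, b) = b²
1/p(-82 - B(-10, -2), G) = 1/(1267*(-82 - 1*(-2)²)/2220) = 1/(1267*(-82 - 1*4)/2220) = 1/(1267*(-82 - 4)/2220) = 1/((1267/2220)*(-86)) = 1/(-54481/1110) = -1110/54481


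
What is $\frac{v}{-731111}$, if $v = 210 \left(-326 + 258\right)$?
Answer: $\frac{14280}{731111} \approx 0.019532$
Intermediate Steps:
$v = -14280$ ($v = 210 \left(-68\right) = -14280$)
$\frac{v}{-731111} = - \frac{14280}{-731111} = \left(-14280\right) \left(- \frac{1}{731111}\right) = \frac{14280}{731111}$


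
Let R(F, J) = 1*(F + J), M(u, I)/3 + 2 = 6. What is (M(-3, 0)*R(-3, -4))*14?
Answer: -1176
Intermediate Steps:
M(u, I) = 12 (M(u, I) = -6 + 3*6 = -6 + 18 = 12)
R(F, J) = F + J
(M(-3, 0)*R(-3, -4))*14 = (12*(-3 - 4))*14 = (12*(-7))*14 = -84*14 = -1176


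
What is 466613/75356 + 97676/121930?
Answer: 32127297873/4594078540 ≈ 6.9932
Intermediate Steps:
466613/75356 + 97676/121930 = 466613*(1/75356) + 97676*(1/121930) = 466613/75356 + 48838/60965 = 32127297873/4594078540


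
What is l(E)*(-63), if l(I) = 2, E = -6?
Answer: -126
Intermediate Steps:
l(E)*(-63) = 2*(-63) = -126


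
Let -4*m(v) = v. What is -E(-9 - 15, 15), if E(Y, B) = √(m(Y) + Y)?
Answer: -3*I*√2 ≈ -4.2426*I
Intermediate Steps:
m(v) = -v/4
E(Y, B) = √3*√Y/2 (E(Y, B) = √(-Y/4 + Y) = √(3*Y/4) = √3*√Y/2)
-E(-9 - 15, 15) = -√3*√(-9 - 15)/2 = -√3*√(-24)/2 = -√3*2*I*√6/2 = -3*I*√2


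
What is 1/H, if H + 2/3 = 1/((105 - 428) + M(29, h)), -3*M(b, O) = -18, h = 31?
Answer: -951/637 ≈ -1.4929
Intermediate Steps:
M(b, O) = 6 (M(b, O) = -⅓*(-18) = 6)
H = -637/951 (H = -⅔ + 1/((105 - 428) + 6) = -⅔ + 1/(-323 + 6) = -⅔ + 1/(-317) = -⅔ - 1/317 = -637/951 ≈ -0.66982)
1/H = 1/(-637/951) = -951/637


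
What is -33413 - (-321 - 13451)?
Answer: -19641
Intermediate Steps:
-33413 - (-321 - 13451) = -33413 - 1*(-13772) = -33413 + 13772 = -19641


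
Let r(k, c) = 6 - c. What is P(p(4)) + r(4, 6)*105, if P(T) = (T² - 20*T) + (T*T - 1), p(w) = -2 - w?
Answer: 191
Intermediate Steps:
P(T) = -1 - 20*T + 2*T² (P(T) = (T² - 20*T) + (T² - 1) = (T² - 20*T) + (-1 + T²) = -1 - 20*T + 2*T²)
P(p(4)) + r(4, 6)*105 = (-1 - 20*(-2 - 1*4) + 2*(-2 - 1*4)²) + (6 - 1*6)*105 = (-1 - 20*(-2 - 4) + 2*(-2 - 4)²) + (6 - 6)*105 = (-1 - 20*(-6) + 2*(-6)²) + 0*105 = (-1 + 120 + 2*36) + 0 = (-1 + 120 + 72) + 0 = 191 + 0 = 191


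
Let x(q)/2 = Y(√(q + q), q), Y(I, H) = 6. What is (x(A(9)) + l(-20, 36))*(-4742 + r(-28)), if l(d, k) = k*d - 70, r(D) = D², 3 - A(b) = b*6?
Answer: 3079324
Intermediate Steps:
A(b) = 3 - 6*b (A(b) = 3 - b*6 = 3 - 6*b)
x(q) = 12 (x(q) = 2*6 = 12)
l(d, k) = -70 + d*k (l(d, k) = d*k - 70 = -70 + d*k)
(x(A(9)) + l(-20, 36))*(-4742 + r(-28)) = (12 + (-70 - 20*36))*(-4742 + (-28)²) = (12 + (-70 - 720))*(-4742 + 784) = (12 - 790)*(-3958) = -778*(-3958) = 3079324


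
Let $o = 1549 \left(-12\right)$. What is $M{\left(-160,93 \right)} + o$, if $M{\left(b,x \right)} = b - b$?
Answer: $-18588$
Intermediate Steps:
$M{\left(b,x \right)} = 0$
$o = -18588$
$M{\left(-160,93 \right)} + o = 0 - 18588 = -18588$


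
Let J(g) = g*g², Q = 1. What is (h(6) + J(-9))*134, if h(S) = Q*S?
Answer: -96882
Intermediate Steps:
J(g) = g³
h(S) = S (h(S) = 1*S = S)
(h(6) + J(-9))*134 = (6 + (-9)³)*134 = (6 - 729)*134 = -723*134 = -96882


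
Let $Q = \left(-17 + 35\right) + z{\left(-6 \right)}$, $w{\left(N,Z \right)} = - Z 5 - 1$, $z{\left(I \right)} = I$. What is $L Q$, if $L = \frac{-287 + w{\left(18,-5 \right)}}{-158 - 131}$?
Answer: $\frac{3156}{289} \approx 10.92$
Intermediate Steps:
$w{\left(N,Z \right)} = -1 - 5 Z$ ($w{\left(N,Z \right)} = - 5 Z - 1 = -1 - 5 Z$)
$Q = 12$ ($Q = \left(-17 + 35\right) - 6 = 18 - 6 = 12$)
$L = \frac{263}{289}$ ($L = \frac{-287 - -24}{-158 - 131} = \frac{-287 + \left(-1 + 25\right)}{-289} = \left(-287 + 24\right) \left(- \frac{1}{289}\right) = \left(-263\right) \left(- \frac{1}{289}\right) = \frac{263}{289} \approx 0.91003$)
$L Q = \frac{263}{289} \cdot 12 = \frac{3156}{289}$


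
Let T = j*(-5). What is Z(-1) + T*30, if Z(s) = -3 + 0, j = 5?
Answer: -753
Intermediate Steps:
Z(s) = -3
T = -25 (T = 5*(-5) = -25)
Z(-1) + T*30 = -3 - 25*30 = -3 - 750 = -753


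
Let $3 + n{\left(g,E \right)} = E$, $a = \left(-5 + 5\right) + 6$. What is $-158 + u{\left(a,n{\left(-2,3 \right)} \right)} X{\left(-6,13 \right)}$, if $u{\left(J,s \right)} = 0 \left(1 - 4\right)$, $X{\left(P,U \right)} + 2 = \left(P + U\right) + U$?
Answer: $-158$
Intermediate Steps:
$a = 6$ ($a = 0 + 6 = 6$)
$n{\left(g,E \right)} = -3 + E$
$X{\left(P,U \right)} = -2 + P + 2 U$ ($X{\left(P,U \right)} = -2 + \left(\left(P + U\right) + U\right) = -2 + \left(P + 2 U\right) = -2 + P + 2 U$)
$u{\left(J,s \right)} = 0$ ($u{\left(J,s \right)} = 0 \left(-3\right) = 0$)
$-158 + u{\left(a,n{\left(-2,3 \right)} \right)} X{\left(-6,13 \right)} = -158 + 0 \left(-2 - 6 + 2 \cdot 13\right) = -158 + 0 \left(-2 - 6 + 26\right) = -158 + 0 \cdot 18 = -158 + 0 = -158$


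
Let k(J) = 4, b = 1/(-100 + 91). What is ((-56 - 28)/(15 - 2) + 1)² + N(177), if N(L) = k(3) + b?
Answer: 51284/1521 ≈ 33.717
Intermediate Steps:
b = -⅑ (b = 1/(-9) = -⅑ ≈ -0.11111)
N(L) = 35/9 (N(L) = 4 - ⅑ = 35/9)
((-56 - 28)/(15 - 2) + 1)² + N(177) = ((-56 - 28)/(15 - 2) + 1)² + 35/9 = (-84/13 + 1)² + 35/9 = (-71/13)² + 35/9 = 5041/169 + 35/9 = 51284/1521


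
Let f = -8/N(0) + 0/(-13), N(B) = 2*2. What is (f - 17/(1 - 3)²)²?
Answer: 625/16 ≈ 39.063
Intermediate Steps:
N(B) = 4
f = -2 (f = -8/4 + 0/(-13) = -8*¼ + 0*(-1/13) = -2 + 0 = -2)
(f - 17/(1 - 3)²)² = (-2 - 17/(1 - 3)²)² = (-2 - 17/((-2)²))² = (-2 - 17/4)² = (-25/4)² = 625/16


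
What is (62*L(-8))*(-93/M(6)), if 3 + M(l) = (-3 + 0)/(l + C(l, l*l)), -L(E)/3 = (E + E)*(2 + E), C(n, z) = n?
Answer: -6642432/13 ≈ -5.1096e+5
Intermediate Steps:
L(E) = -6*E*(2 + E) (L(E) = -3*(E + E)*(2 + E) = -3*2*E*(2 + E) = -6*E*(2 + E))
M(l) = -3 - 3/(2*l) (M(l) = -3 + (-3 + 0)/(l + l) = -3 - 3*1/(2*l) = -3 - 3/(2*l))
(62*L(-8))*(-93/M(6)) = (62*(-6*(-8)*(2 - 8)))*(-93/(-3 - 3/2/6)) = (62*(-6*(-8)*(-6)))*(-93/(-3 - 3/2*⅙)) = (62*(-288))*(-93/(-3 - ¼)) = -(-1660608)/(-13/4) = -(-1660608)*(-4)/13 = -17856*372/13 = -6642432/13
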